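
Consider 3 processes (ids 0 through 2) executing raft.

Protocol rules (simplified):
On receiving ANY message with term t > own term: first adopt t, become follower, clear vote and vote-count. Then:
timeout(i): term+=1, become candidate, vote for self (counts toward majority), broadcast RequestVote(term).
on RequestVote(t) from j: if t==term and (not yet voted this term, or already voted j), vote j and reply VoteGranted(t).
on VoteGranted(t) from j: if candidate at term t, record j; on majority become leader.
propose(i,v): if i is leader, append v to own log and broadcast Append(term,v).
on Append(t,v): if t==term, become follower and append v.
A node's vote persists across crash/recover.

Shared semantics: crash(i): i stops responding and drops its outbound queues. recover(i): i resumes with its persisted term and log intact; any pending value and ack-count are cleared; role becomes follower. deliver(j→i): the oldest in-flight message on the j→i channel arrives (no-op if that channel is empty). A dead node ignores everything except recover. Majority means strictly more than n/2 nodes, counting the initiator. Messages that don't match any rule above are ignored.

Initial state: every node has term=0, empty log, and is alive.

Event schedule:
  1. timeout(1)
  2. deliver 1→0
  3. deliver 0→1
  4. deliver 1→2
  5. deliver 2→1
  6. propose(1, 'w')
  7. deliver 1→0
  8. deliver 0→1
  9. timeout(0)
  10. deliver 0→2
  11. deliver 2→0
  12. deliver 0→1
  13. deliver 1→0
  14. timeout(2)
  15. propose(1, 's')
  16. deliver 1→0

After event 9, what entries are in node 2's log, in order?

empty

step 1 timeout(1): 1={cand,t=1,log=-}
step 2 deliver 1→0: 0={foll,t=1,log=-}
step 3 deliver 0→1: 1={lead,t=1,log=-}
step 4 deliver 1→2: 2={foll,t=1,log=-}
step 5 deliver 2→1: —
step 6 propose(1,'w'): 1={lead,t=1,log=w}
step 7 deliver 1→0: 0={foll,t=1,log=w}
step 8 deliver 0→1: —
step 9 timeout(0): 0={cand,t=2,log=w}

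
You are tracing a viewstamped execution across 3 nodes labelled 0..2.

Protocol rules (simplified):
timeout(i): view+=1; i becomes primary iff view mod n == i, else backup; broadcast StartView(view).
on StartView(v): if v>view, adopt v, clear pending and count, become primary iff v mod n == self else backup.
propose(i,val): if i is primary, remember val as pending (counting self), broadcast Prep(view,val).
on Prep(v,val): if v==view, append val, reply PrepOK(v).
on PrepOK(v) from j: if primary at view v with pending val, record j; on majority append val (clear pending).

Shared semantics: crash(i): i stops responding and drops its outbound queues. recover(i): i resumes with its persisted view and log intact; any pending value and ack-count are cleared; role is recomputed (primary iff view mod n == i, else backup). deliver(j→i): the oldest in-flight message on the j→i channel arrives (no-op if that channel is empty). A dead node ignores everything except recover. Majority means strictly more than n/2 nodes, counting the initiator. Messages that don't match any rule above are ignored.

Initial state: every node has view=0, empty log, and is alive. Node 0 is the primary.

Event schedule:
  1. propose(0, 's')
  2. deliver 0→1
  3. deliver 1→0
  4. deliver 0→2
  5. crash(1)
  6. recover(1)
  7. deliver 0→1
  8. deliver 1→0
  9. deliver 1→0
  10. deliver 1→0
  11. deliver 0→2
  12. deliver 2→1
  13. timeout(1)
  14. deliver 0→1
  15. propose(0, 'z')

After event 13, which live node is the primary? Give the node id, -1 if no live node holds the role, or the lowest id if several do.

step 1 propose(0,'s'): —
step 2 deliver 0→1: 1={back,v=0,log=s}
step 3 deliver 1→0: 0={prim,v=0,log=s}
step 4 deliver 0→2: 2={back,v=0,log=s}
step 5 crash(1): 1={✗back,v=0,log=s}
step 6 recover(1): 1={back,v=0,log=s}
step 7 deliver 0→1: —
step 8 deliver 1→0: —
step 9 deliver 1→0: —
step 10 deliver 1→0: —
step 11 deliver 0→2: —
step 12 deliver 2→1: —
step 13 timeout(1): 1={prim,v=1,log=s}

0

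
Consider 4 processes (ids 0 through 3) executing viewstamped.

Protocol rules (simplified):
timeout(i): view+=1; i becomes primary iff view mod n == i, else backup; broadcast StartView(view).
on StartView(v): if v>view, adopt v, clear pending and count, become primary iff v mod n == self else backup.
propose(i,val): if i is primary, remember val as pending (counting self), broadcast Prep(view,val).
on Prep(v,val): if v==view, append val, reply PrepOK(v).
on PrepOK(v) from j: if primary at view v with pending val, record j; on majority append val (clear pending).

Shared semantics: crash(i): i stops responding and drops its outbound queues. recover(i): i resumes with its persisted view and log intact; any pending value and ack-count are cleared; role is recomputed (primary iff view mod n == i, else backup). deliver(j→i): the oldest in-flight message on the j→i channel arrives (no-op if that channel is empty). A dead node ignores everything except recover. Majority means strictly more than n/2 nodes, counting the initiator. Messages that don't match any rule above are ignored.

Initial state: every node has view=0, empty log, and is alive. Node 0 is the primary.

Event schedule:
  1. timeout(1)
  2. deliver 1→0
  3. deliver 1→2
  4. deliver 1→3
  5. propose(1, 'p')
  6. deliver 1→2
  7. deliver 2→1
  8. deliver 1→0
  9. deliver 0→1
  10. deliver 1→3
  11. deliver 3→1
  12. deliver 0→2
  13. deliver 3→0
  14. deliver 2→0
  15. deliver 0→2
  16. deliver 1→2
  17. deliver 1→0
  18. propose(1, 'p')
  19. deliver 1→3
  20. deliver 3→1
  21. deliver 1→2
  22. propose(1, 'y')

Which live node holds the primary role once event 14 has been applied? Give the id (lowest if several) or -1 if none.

1

[1] timeout(1) → N1(prim v1 [-])
[2] deliver 1→0 → N0(back v1 [-])
[3] deliver 1→2 → N2(back v1 [-])
[4] deliver 1→3 → N3(back v1 [-])
[5] propose(1,'p') → ∅
[6] deliver 1→2 → N2(back v1 [p])
[7] deliver 2→1 → ∅
[8] deliver 1→0 → N0(back v1 [p])
[9] deliver 0→1 → N1(prim v1 [p])
[10] deliver 1→3 → N3(back v1 [p])
[11] deliver 3→1 → ∅
[12] deliver 0→2 → ∅
[13] deliver 3→0 → ∅
[14] deliver 2→0 → ∅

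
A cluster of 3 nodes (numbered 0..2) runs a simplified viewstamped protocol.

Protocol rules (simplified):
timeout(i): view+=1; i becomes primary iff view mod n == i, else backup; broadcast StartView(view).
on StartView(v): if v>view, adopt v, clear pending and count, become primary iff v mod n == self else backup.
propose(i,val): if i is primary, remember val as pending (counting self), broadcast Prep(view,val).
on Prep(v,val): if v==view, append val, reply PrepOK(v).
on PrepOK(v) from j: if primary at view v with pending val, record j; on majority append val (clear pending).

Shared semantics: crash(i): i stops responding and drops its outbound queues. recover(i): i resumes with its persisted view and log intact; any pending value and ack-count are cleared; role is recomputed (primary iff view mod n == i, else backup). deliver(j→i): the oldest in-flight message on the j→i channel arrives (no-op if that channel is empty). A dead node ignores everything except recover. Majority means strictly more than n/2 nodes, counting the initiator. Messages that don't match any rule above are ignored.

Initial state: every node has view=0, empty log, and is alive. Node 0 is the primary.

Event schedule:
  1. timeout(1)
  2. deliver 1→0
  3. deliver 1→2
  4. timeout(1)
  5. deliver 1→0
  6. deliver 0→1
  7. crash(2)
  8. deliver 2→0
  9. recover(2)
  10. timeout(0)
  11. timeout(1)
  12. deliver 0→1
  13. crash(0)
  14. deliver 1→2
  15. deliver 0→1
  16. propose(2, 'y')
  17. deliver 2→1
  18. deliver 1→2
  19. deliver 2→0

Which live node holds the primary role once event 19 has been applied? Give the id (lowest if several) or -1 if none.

1. timeout(1):  <1:prim v1 ->
2. deliver 1→0:  <0:back v1 ->
3. deliver 1→2:  <2:back v1 ->
4. timeout(1):  <1:back v2 ->
5. deliver 1→0:  <0:back v2 ->
6. deliver 0→1:  nop
7. crash(2):  <2:✗back v1 ->
8. deliver 2→0:  nop
9. recover(2):  <2:back v1 ->
10. timeout(0):  <0:prim v3 ->
11. timeout(1):  <1:back v3 ->
12. deliver 0→1:  nop
13. crash(0):  <0:✗prim v3 ->
14. deliver 1→2:  <2:prim v2 ->
15. deliver 0→1:  nop
16. propose(2,'y'):  nop
17. deliver 2→1:  nop
18. deliver 1→2:  <2:back v3 ->
19. deliver 2→0:  nop

-1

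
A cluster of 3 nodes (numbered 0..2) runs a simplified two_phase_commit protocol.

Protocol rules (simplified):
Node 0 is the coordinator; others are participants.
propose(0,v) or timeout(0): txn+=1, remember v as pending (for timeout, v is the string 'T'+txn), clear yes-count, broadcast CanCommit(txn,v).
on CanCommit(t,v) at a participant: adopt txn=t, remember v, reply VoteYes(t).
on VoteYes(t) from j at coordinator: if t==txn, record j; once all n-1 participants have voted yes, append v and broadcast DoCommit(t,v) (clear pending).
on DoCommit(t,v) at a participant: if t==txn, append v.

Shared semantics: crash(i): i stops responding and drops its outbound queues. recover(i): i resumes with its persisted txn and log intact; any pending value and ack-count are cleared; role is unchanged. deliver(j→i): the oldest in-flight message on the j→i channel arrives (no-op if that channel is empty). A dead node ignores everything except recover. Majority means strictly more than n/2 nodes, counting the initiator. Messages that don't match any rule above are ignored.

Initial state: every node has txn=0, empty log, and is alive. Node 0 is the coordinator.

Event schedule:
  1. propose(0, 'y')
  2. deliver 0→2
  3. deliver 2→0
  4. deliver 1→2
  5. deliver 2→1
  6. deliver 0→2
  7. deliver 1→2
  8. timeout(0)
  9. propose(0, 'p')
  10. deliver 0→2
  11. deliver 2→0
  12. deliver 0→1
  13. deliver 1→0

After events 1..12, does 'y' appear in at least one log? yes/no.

no

[1] propose(0,'y') → N0(coor t1 [-])
[2] deliver 0→2 → N2(part t1 [-])
[3] deliver 2→0 → ∅
[4] deliver 1→2 → ∅
[5] deliver 2→1 → ∅
[6] deliver 0→2 → ∅
[7] deliver 1→2 → ∅
[8] timeout(0) → N0(coor t2 [-])
[9] propose(0,'p') → N0(coor t3 [-])
[10] deliver 0→2 → N2(part t2 [-])
[11] deliver 2→0 → ∅
[12] deliver 0→1 → N1(part t1 [-])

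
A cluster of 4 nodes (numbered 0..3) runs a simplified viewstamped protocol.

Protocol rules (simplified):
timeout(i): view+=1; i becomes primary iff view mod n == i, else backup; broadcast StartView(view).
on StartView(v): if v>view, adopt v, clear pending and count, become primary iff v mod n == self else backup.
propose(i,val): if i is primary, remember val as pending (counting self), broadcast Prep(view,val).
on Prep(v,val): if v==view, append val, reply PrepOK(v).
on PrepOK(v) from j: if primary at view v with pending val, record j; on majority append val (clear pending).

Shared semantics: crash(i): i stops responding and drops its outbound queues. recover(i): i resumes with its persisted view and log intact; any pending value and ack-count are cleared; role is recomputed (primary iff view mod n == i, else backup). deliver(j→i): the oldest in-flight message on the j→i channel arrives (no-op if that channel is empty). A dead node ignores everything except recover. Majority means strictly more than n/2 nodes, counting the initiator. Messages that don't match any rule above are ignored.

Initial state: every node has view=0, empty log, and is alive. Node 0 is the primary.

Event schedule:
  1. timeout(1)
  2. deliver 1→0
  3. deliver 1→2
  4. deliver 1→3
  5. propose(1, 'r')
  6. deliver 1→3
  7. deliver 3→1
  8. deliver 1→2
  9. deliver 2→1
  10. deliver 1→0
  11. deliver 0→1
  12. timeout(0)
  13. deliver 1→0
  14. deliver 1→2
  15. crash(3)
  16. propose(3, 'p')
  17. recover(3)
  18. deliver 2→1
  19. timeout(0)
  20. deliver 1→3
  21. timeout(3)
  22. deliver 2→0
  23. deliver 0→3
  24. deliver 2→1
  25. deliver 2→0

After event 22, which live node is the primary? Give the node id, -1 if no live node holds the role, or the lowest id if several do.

e1 timeout(1): 1[prim,v=1,-]
e2 deliver 1→0: 0[back,v=1,-]
e3 deliver 1→2: 2[back,v=1,-]
e4 deliver 1→3: 3[back,v=1,-]
e5 propose(1,'r'): ·
e6 deliver 1→3: 3[back,v=1,r]
e7 deliver 3→1: ·
e8 deliver 1→2: 2[back,v=1,r]
e9 deliver 2→1: 1[prim,v=1,r]
e10 deliver 1→0: 0[back,v=1,r]
e11 deliver 0→1: ·
e12 timeout(0): 0[back,v=2,r]
e13 deliver 1→0: ·
e14 deliver 1→2: ·
e15 crash(3): 3[✗back,v=1,r]
e16 propose(3,'p'): ·
e17 recover(3): 3[back,v=1,r]
e18 deliver 2→1: ·
e19 timeout(0): 0[back,v=3,r]
e20 deliver 1→3: ·
e21 timeout(3): 3[back,v=2,r]
e22 deliver 2→0: ·

1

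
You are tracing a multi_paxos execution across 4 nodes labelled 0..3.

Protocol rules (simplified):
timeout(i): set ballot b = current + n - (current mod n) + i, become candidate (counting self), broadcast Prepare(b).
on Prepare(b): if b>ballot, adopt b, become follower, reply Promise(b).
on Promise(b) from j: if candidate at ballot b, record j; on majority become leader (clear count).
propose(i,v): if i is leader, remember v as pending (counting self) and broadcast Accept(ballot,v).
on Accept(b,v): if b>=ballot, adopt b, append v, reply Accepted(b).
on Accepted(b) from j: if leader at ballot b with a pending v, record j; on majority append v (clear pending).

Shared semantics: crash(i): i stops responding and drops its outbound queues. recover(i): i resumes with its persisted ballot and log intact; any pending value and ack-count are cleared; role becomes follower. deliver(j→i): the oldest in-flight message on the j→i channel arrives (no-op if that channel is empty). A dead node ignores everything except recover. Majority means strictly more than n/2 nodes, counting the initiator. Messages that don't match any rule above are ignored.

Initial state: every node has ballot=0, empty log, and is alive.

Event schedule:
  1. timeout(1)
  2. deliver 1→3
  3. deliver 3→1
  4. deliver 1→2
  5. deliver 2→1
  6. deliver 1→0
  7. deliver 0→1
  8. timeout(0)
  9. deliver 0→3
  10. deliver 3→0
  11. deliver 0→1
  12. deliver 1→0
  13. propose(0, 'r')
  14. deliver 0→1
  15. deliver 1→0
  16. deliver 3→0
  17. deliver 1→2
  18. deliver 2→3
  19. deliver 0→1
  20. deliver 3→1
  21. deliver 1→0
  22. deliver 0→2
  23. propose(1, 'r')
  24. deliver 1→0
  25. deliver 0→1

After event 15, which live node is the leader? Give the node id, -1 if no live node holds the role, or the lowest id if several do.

[1] timeout(1) → N1(cand b5 [-])
[2] deliver 1→3 → N3(foll b5 [-])
[3] deliver 3→1 → ∅
[4] deliver 1→2 → N2(foll b5 [-])
[5] deliver 2→1 → N1(lead b5 [-])
[6] deliver 1→0 → N0(foll b5 [-])
[7] deliver 0→1 → ∅
[8] timeout(0) → N0(cand b8 [-])
[9] deliver 0→3 → N3(foll b8 [-])
[10] deliver 3→0 → ∅
[11] deliver 0→1 → N1(foll b8 [-])
[12] deliver 1→0 → N0(lead b8 [-])
[13] propose(0,'r') → ∅
[14] deliver 0→1 → N1(foll b8 [r])
[15] deliver 1→0 → ∅

0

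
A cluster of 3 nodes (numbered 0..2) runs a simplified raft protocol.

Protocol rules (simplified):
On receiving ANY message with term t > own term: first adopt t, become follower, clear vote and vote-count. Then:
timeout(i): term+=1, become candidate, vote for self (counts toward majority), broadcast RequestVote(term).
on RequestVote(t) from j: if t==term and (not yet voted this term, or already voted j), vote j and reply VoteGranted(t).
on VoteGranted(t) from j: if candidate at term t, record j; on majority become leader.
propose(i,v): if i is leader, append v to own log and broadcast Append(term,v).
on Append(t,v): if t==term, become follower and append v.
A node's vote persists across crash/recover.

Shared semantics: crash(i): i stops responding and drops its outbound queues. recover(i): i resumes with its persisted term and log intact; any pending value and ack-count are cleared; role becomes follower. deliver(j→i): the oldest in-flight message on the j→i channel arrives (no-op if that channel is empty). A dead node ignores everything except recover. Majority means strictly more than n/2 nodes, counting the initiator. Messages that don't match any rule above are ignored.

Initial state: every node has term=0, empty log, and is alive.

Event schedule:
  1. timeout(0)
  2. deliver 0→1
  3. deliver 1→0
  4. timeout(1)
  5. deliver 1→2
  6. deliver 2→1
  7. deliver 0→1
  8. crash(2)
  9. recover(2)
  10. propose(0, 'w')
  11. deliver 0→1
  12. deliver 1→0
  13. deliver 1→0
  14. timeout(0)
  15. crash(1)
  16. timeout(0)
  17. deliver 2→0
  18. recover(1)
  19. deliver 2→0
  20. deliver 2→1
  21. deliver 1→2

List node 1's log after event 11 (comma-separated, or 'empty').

empty

step 1 timeout(0): 0={cand,t=1,log=-}
step 2 deliver 0→1: 1={foll,t=1,log=-}
step 3 deliver 1→0: 0={lead,t=1,log=-}
step 4 timeout(1): 1={cand,t=2,log=-}
step 5 deliver 1→2: 2={foll,t=2,log=-}
step 6 deliver 2→1: 1={lead,t=2,log=-}
step 7 deliver 0→1: —
step 8 crash(2): 2={✗foll,t=2,log=-}
step 9 recover(2): 2={foll,t=2,log=-}
step 10 propose(0,'w'): 0={lead,t=1,log=w}
step 11 deliver 0→1: —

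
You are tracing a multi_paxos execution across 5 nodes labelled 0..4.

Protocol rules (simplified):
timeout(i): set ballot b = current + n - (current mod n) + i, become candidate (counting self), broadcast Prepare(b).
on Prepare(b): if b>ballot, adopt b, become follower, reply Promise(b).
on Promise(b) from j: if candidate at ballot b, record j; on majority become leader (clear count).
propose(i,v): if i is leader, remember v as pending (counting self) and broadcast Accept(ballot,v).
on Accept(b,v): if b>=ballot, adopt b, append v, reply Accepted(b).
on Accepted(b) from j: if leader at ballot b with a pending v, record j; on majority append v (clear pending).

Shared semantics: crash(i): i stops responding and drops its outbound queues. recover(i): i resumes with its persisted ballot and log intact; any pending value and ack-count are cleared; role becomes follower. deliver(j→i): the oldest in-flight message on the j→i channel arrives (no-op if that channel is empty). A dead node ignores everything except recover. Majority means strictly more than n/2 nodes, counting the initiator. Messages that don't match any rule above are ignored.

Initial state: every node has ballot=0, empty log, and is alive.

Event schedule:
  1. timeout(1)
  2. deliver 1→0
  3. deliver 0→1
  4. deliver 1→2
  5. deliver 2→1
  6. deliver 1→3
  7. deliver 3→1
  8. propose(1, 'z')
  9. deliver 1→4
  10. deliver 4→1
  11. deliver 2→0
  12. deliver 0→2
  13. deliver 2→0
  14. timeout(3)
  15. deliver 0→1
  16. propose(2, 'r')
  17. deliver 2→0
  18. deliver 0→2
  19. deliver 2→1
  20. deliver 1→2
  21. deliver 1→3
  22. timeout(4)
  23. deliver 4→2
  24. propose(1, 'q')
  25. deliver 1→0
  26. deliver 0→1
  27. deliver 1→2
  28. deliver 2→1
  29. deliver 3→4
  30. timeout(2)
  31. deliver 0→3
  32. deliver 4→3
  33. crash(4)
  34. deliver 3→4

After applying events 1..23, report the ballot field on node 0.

step 1 timeout(1): 1={cand,b=6,log=-}
step 2 deliver 1→0: 0={foll,b=6,log=-}
step 3 deliver 0→1: —
step 4 deliver 1→2: 2={foll,b=6,log=-}
step 5 deliver 2→1: 1={lead,b=6,log=-}
step 6 deliver 1→3: 3={foll,b=6,log=-}
step 7 deliver 3→1: —
step 8 propose(1,'z'): —
step 9 deliver 1→4: 4={foll,b=6,log=-}
step 10 deliver 4→1: —
step 11 deliver 2→0: —
step 12 deliver 0→2: —
step 13 deliver 2→0: —
step 14 timeout(3): 3={cand,b=13,log=-}
step 15 deliver 0→1: —
step 16 propose(2,'r'): —
step 17 deliver 2→0: —
step 18 deliver 0→2: —
step 19 deliver 2→1: —
step 20 deliver 1→2: 2={foll,b=6,log=z}
step 21 deliver 1→3: —
step 22 timeout(4): 4={cand,b=14,log=-}
step 23 deliver 4→2: 2={foll,b=14,log=z}

6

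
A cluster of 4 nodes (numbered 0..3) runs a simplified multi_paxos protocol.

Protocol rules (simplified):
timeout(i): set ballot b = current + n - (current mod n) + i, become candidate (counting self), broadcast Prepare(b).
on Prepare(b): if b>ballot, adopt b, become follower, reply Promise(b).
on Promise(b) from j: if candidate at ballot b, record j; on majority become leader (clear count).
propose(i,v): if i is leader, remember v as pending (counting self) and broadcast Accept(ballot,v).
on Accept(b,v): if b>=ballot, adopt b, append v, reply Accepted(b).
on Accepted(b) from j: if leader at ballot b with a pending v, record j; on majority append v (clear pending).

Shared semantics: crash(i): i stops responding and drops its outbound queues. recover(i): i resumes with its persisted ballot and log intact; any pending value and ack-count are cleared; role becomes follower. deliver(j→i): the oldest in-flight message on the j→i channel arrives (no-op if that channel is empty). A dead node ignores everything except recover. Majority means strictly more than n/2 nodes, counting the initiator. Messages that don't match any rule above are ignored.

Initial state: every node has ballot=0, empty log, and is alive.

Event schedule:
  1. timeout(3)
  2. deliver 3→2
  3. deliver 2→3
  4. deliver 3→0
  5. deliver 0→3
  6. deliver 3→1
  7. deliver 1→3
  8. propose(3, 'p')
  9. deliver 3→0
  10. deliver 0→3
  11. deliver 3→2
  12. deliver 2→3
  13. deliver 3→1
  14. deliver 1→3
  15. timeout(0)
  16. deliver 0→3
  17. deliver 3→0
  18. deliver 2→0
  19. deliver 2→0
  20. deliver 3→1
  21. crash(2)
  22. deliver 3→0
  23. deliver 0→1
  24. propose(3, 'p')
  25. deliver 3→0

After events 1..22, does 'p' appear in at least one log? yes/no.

e1 timeout(3): 3[cand,b=7,-]
e2 deliver 3→2: 2[foll,b=7,-]
e3 deliver 2→3: ·
e4 deliver 3→0: 0[foll,b=7,-]
e5 deliver 0→3: 3[lead,b=7,-]
e6 deliver 3→1: 1[foll,b=7,-]
e7 deliver 1→3: ·
e8 propose(3,'p'): ·
e9 deliver 3→0: 0[foll,b=7,p]
e10 deliver 0→3: ·
e11 deliver 3→2: 2[foll,b=7,p]
e12 deliver 2→3: 3[lead,b=7,p]
e13 deliver 3→1: 1[foll,b=7,p]
e14 deliver 1→3: ·
e15 timeout(0): 0[cand,b=8,p]
e16 deliver 0→3: 3[foll,b=8,p]
e17 deliver 3→0: ·
e18 deliver 2→0: ·
e19 deliver 2→0: ·
e20 deliver 3→1: ·
e21 crash(2): 2[✗foll,b=7,p]
e22 deliver 3→0: ·

yes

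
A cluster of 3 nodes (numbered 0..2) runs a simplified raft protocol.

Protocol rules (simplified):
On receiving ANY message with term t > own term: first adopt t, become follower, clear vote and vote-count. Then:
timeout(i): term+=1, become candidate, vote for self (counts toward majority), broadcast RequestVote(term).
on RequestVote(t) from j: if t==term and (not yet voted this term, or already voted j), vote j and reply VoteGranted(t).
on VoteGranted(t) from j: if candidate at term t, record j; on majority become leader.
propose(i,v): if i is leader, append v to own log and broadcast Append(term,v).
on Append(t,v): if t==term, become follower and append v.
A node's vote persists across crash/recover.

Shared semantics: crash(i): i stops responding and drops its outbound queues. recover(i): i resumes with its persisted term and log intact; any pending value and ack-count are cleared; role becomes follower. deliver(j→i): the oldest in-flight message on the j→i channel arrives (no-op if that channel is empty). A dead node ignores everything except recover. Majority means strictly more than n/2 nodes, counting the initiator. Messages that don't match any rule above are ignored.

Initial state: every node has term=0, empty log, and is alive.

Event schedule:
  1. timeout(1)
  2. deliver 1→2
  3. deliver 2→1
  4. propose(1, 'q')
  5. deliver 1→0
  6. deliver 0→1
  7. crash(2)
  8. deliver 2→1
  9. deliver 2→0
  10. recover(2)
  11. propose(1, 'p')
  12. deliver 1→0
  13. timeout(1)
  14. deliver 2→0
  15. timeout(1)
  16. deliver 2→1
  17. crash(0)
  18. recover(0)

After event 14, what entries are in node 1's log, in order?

q,p

1. timeout(1):  <1:cand t1 ->
2. deliver 1→2:  <2:foll t1 ->
3. deliver 2→1:  <1:lead t1 ->
4. propose(1,'q'):  <1:lead t1 q>
5. deliver 1→0:  <0:foll t1 ->
6. deliver 0→1:  nop
7. crash(2):  <2:✗foll t1 ->
8. deliver 2→1:  nop
9. deliver 2→0:  nop
10. recover(2):  <2:foll t1 ->
11. propose(1,'p'):  <1:lead t1 q,p>
12. deliver 1→0:  <0:foll t1 q>
13. timeout(1):  <1:cand t2 q,p>
14. deliver 2→0:  nop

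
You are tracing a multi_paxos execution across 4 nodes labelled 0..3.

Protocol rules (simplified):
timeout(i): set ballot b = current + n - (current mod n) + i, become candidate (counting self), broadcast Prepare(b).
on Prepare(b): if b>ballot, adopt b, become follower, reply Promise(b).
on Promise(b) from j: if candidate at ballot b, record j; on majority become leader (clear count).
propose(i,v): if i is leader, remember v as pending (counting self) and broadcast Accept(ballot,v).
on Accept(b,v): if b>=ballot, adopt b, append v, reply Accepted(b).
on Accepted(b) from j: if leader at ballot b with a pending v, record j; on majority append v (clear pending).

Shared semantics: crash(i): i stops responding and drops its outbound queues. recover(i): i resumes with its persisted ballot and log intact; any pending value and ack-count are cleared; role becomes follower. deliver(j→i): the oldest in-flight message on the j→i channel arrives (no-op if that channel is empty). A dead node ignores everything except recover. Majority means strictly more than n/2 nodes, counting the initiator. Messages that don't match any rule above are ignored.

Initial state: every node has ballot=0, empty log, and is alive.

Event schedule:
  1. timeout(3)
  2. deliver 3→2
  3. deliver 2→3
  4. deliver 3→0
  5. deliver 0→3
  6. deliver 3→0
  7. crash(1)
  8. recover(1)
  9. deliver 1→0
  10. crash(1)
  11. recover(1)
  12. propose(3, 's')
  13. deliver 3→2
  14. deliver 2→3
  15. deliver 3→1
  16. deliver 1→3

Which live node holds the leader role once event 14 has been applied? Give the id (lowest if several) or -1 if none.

3

step 1 timeout(3): 3={cand,b=7,log=-}
step 2 deliver 3→2: 2={foll,b=7,log=-}
step 3 deliver 2→3: —
step 4 deliver 3→0: 0={foll,b=7,log=-}
step 5 deliver 0→3: 3={lead,b=7,log=-}
step 6 deliver 3→0: —
step 7 crash(1): 1={✗foll,b=0,log=-}
step 8 recover(1): 1={foll,b=0,log=-}
step 9 deliver 1→0: —
step 10 crash(1): 1={✗foll,b=0,log=-}
step 11 recover(1): 1={foll,b=0,log=-}
step 12 propose(3,'s'): —
step 13 deliver 3→2: 2={foll,b=7,log=s}
step 14 deliver 2→3: —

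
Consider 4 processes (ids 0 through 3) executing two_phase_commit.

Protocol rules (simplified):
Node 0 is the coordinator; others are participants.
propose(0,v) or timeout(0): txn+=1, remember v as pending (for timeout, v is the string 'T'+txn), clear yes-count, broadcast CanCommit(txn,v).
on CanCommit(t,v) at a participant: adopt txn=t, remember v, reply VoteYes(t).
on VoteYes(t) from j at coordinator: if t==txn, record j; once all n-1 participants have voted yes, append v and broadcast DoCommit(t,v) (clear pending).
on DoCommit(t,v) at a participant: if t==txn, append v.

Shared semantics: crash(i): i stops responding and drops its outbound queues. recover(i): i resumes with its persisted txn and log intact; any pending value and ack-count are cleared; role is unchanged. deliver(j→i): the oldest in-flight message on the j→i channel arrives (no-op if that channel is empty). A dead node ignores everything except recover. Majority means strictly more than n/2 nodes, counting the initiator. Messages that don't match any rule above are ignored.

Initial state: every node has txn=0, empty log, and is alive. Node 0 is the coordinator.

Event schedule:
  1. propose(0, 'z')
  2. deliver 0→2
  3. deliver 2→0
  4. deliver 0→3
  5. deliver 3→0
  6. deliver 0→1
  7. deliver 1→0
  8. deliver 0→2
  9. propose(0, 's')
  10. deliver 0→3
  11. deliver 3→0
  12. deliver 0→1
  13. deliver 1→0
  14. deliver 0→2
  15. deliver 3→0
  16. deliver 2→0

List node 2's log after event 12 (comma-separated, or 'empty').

step 1 propose(0,'z'): 0={coor,t=1,log=-}
step 2 deliver 0→2: 2={part,t=1,log=-}
step 3 deliver 2→0: —
step 4 deliver 0→3: 3={part,t=1,log=-}
step 5 deliver 3→0: —
step 6 deliver 0→1: 1={part,t=1,log=-}
step 7 deliver 1→0: 0={coor,t=1,log=z}
step 8 deliver 0→2: 2={part,t=1,log=z}
step 9 propose(0,'s'): 0={coor,t=2,log=z}
step 10 deliver 0→3: 3={part,t=1,log=z}
step 11 deliver 3→0: —
step 12 deliver 0→1: 1={part,t=1,log=z}

z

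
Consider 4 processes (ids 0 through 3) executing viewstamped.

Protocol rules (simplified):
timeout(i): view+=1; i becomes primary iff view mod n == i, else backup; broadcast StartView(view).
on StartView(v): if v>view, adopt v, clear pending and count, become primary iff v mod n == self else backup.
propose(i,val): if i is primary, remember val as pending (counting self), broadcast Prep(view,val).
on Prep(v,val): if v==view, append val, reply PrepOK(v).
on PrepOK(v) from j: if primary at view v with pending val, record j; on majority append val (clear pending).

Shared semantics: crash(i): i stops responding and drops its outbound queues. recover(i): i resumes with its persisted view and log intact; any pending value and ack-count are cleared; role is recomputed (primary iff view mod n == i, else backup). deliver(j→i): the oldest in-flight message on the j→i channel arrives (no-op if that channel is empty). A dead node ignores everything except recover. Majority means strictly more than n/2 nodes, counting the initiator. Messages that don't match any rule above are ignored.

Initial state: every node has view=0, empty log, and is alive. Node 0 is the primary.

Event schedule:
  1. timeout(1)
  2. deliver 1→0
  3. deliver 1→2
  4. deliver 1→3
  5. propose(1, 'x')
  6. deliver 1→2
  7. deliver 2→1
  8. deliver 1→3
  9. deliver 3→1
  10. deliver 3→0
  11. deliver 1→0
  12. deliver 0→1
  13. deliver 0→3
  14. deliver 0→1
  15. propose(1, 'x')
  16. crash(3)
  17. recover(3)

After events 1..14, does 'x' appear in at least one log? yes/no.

[1] timeout(1) → N1(prim v1 [-])
[2] deliver 1→0 → N0(back v1 [-])
[3] deliver 1→2 → N2(back v1 [-])
[4] deliver 1→3 → N3(back v1 [-])
[5] propose(1,'x') → ∅
[6] deliver 1→2 → N2(back v1 [x])
[7] deliver 2→1 → ∅
[8] deliver 1→3 → N3(back v1 [x])
[9] deliver 3→1 → N1(prim v1 [x])
[10] deliver 3→0 → ∅
[11] deliver 1→0 → N0(back v1 [x])
[12] deliver 0→1 → ∅
[13] deliver 0→3 → ∅
[14] deliver 0→1 → ∅

yes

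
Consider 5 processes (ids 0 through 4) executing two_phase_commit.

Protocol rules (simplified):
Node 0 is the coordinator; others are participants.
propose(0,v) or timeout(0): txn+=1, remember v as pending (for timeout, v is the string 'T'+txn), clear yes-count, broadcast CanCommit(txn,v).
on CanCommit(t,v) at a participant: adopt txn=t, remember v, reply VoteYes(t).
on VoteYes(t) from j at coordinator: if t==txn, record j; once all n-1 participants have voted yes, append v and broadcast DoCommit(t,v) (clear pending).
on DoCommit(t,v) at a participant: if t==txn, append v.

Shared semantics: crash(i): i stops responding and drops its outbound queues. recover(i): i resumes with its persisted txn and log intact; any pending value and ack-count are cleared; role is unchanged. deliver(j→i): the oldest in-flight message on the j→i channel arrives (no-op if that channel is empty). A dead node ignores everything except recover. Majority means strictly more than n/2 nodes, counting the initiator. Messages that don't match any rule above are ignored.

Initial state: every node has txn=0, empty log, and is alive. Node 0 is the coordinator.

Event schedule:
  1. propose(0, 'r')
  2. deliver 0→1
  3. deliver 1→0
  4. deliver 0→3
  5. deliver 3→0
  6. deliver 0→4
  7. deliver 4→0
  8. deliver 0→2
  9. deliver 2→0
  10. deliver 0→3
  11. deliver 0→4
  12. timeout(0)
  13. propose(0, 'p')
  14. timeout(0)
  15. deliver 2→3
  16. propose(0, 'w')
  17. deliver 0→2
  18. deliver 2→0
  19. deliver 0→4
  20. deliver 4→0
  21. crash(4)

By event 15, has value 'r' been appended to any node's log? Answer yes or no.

[1] propose(0,'r') → N0(coor t1 [-])
[2] deliver 0→1 → N1(part t1 [-])
[3] deliver 1→0 → ∅
[4] deliver 0→3 → N3(part t1 [-])
[5] deliver 3→0 → ∅
[6] deliver 0→4 → N4(part t1 [-])
[7] deliver 4→0 → ∅
[8] deliver 0→2 → N2(part t1 [-])
[9] deliver 2→0 → N0(coor t1 [r])
[10] deliver 0→3 → N3(part t1 [r])
[11] deliver 0→4 → N4(part t1 [r])
[12] timeout(0) → N0(coor t2 [r])
[13] propose(0,'p') → N0(coor t3 [r])
[14] timeout(0) → N0(coor t4 [r])
[15] deliver 2→3 → ∅

yes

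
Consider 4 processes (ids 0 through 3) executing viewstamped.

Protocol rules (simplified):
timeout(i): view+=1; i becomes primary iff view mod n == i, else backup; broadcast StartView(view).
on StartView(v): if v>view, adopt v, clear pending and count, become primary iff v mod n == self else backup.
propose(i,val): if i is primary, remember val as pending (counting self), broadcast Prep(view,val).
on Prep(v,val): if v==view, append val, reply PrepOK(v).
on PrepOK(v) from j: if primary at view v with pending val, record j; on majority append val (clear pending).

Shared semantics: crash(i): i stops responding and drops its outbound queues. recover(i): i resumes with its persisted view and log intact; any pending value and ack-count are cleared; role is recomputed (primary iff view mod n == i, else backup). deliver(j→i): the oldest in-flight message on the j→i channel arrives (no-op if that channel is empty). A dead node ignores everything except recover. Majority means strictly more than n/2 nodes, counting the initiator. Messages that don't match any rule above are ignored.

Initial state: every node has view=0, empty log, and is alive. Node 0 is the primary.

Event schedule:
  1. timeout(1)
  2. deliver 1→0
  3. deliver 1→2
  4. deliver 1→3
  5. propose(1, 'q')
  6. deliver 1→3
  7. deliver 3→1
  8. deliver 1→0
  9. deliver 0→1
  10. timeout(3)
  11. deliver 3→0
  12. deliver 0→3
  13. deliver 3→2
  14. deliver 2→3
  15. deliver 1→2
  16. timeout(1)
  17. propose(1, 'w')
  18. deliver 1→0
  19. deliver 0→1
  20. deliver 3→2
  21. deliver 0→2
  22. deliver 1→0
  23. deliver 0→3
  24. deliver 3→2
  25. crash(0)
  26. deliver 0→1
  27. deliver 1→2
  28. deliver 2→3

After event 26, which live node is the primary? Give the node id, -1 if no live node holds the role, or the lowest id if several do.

2

[1] timeout(1) → N1(prim v1 [-])
[2] deliver 1→0 → N0(back v1 [-])
[3] deliver 1→2 → N2(back v1 [-])
[4] deliver 1→3 → N3(back v1 [-])
[5] propose(1,'q') → ∅
[6] deliver 1→3 → N3(back v1 [q])
[7] deliver 3→1 → ∅
[8] deliver 1→0 → N0(back v1 [q])
[9] deliver 0→1 → N1(prim v1 [q])
[10] timeout(3) → N3(back v2 [q])
[11] deliver 3→0 → N0(back v2 [q])
[12] deliver 0→3 → ∅
[13] deliver 3→2 → N2(prim v2 [-])
[14] deliver 2→3 → ∅
[15] deliver 1→2 → ∅
[16] timeout(1) → N1(back v2 [q])
[17] propose(1,'w') → ∅
[18] deliver 1→0 → ∅
[19] deliver 0→1 → ∅
[20] deliver 3→2 → ∅
[21] deliver 0→2 → ∅
[22] deliver 1→0 → ∅
[23] deliver 0→3 → ∅
[24] deliver 3→2 → ∅
[25] crash(0) → N0(✗back v2 [q])
[26] deliver 0→1 → ∅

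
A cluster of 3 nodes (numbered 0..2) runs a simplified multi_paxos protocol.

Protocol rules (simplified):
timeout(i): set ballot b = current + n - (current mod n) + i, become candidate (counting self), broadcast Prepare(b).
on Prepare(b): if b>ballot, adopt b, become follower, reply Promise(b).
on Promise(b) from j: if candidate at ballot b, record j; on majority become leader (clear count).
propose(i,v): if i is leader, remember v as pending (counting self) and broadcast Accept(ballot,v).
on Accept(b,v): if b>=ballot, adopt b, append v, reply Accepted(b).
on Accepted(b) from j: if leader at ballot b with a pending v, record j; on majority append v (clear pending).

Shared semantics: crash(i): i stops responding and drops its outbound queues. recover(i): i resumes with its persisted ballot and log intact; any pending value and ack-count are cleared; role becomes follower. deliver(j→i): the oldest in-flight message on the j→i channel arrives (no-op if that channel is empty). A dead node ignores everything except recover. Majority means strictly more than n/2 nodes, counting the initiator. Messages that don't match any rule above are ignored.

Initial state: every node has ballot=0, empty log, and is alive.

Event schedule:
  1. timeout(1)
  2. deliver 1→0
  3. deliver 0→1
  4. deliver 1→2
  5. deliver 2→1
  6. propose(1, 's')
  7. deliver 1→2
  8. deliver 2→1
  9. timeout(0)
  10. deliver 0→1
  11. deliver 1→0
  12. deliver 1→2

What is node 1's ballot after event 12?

6

step 1 timeout(1): 1={cand,b=4,log=-}
step 2 deliver 1→0: 0={foll,b=4,log=-}
step 3 deliver 0→1: 1={lead,b=4,log=-}
step 4 deliver 1→2: 2={foll,b=4,log=-}
step 5 deliver 2→1: —
step 6 propose(1,'s'): —
step 7 deliver 1→2: 2={foll,b=4,log=s}
step 8 deliver 2→1: 1={lead,b=4,log=s}
step 9 timeout(0): 0={cand,b=6,log=-}
step 10 deliver 0→1: 1={foll,b=6,log=s}
step 11 deliver 1→0: —
step 12 deliver 1→2: —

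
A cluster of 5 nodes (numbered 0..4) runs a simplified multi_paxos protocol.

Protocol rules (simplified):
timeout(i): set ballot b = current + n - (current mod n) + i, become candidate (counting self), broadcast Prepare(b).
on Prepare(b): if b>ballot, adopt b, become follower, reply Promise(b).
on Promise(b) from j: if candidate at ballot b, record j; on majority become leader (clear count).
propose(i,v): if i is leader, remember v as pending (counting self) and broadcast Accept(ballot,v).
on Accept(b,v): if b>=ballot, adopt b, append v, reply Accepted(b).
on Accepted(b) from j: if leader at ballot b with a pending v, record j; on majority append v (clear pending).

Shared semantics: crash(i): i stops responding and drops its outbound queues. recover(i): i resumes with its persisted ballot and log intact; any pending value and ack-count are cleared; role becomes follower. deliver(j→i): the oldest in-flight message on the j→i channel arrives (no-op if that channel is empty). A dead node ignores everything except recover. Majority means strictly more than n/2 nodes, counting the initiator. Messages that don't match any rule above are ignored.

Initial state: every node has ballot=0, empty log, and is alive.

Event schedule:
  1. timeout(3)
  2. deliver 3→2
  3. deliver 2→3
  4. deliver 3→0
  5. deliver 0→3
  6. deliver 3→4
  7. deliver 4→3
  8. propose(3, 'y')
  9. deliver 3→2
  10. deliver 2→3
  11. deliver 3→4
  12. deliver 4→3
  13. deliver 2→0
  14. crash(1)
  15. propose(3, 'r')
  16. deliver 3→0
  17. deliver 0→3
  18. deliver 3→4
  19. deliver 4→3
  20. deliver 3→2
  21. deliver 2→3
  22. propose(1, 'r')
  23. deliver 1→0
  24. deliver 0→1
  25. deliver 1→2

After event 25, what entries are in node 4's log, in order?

e1 timeout(3): 3[cand,b=8,-]
e2 deliver 3→2: 2[foll,b=8,-]
e3 deliver 2→3: ·
e4 deliver 3→0: 0[foll,b=8,-]
e5 deliver 0→3: 3[lead,b=8,-]
e6 deliver 3→4: 4[foll,b=8,-]
e7 deliver 4→3: ·
e8 propose(3,'y'): ·
e9 deliver 3→2: 2[foll,b=8,y]
e10 deliver 2→3: ·
e11 deliver 3→4: 4[foll,b=8,y]
e12 deliver 4→3: 3[lead,b=8,y]
e13 deliver 2→0: ·
e14 crash(1): 1[✗foll,b=0,-]
e15 propose(3,'r'): ·
e16 deliver 3→0: 0[foll,b=8,y]
e17 deliver 0→3: ·
e18 deliver 3→4: 4[foll,b=8,y,r]
e19 deliver 4→3: 3[lead,b=8,y,r]
e20 deliver 3→2: 2[foll,b=8,y,r]
e21 deliver 2→3: ·
e22 propose(1,'r'): ·
e23 deliver 1→0: ·
e24 deliver 0→1: ·
e25 deliver 1→2: ·

y,r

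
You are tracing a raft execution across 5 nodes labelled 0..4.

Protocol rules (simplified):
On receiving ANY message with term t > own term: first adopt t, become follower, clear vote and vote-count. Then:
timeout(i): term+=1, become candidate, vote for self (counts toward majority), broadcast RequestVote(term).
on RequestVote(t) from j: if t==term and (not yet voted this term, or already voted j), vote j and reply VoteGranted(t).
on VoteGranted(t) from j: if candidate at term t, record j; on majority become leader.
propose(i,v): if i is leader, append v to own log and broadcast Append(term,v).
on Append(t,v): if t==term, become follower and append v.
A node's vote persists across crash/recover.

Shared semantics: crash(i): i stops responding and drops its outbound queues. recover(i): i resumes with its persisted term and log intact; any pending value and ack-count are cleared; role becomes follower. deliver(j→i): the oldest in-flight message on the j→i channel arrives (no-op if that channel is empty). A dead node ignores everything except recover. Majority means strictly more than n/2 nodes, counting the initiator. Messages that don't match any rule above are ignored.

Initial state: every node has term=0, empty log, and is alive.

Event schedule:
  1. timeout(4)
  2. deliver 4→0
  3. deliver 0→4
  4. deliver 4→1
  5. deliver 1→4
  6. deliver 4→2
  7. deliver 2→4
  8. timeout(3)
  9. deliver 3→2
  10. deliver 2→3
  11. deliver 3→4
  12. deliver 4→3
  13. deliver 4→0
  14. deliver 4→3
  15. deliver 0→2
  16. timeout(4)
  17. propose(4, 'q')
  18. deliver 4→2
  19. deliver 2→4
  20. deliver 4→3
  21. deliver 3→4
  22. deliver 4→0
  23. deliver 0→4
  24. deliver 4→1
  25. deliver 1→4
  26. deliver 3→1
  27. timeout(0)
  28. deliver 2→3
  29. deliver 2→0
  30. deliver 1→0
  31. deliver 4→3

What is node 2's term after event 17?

1

1. timeout(4):  <4:cand t1 ->
2. deliver 4→0:  <0:foll t1 ->
3. deliver 0→4:  nop
4. deliver 4→1:  <1:foll t1 ->
5. deliver 1→4:  <4:lead t1 ->
6. deliver 4→2:  <2:foll t1 ->
7. deliver 2→4:  nop
8. timeout(3):  <3:cand t1 ->
9. deliver 3→2:  nop
10. deliver 2→3:  nop
11. deliver 3→4:  nop
12. deliver 4→3:  nop
13. deliver 4→0:  nop
14. deliver 4→3:  nop
15. deliver 0→2:  nop
16. timeout(4):  <4:cand t2 ->
17. propose(4,'q'):  nop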